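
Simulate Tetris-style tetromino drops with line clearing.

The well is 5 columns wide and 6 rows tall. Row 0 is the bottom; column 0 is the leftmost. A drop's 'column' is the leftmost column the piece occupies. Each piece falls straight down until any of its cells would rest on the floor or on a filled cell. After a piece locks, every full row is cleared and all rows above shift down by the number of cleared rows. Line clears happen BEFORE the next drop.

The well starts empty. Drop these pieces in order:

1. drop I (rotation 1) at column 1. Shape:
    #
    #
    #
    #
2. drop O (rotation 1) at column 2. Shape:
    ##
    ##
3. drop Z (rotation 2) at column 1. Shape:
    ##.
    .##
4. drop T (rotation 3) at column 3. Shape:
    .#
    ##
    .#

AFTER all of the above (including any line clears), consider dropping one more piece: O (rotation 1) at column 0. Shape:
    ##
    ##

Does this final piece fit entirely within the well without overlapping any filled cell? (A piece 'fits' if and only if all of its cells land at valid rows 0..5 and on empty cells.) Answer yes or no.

Answer: no

Derivation:
Drop 1: I rot1 at col 1 lands with bottom-row=0; cleared 0 line(s) (total 0); column heights now [0 4 0 0 0], max=4
Drop 2: O rot1 at col 2 lands with bottom-row=0; cleared 0 line(s) (total 0); column heights now [0 4 2 2 0], max=4
Drop 3: Z rot2 at col 1 lands with bottom-row=3; cleared 0 line(s) (total 0); column heights now [0 5 5 4 0], max=5
Drop 4: T rot3 at col 3 lands with bottom-row=3; cleared 0 line(s) (total 0); column heights now [0 5 5 5 6], max=6
Test piece O rot1 at col 0 (width 2): heights before test = [0 5 5 5 6]; fits = False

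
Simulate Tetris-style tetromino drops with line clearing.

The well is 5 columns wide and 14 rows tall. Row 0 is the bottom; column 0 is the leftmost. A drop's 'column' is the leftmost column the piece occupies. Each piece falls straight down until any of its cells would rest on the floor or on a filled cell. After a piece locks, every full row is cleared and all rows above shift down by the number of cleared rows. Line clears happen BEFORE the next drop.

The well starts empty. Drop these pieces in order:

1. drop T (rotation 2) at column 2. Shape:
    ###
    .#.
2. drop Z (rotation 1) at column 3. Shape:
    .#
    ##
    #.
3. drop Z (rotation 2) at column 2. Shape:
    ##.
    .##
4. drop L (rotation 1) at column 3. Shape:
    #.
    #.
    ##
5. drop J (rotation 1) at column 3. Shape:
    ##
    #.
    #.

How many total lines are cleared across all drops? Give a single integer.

Drop 1: T rot2 at col 2 lands with bottom-row=0; cleared 0 line(s) (total 0); column heights now [0 0 2 2 2], max=2
Drop 2: Z rot1 at col 3 lands with bottom-row=2; cleared 0 line(s) (total 0); column heights now [0 0 2 4 5], max=5
Drop 3: Z rot2 at col 2 lands with bottom-row=5; cleared 0 line(s) (total 0); column heights now [0 0 7 7 6], max=7
Drop 4: L rot1 at col 3 lands with bottom-row=7; cleared 0 line(s) (total 0); column heights now [0 0 7 10 8], max=10
Drop 5: J rot1 at col 3 lands with bottom-row=10; cleared 0 line(s) (total 0); column heights now [0 0 7 13 13], max=13

Answer: 0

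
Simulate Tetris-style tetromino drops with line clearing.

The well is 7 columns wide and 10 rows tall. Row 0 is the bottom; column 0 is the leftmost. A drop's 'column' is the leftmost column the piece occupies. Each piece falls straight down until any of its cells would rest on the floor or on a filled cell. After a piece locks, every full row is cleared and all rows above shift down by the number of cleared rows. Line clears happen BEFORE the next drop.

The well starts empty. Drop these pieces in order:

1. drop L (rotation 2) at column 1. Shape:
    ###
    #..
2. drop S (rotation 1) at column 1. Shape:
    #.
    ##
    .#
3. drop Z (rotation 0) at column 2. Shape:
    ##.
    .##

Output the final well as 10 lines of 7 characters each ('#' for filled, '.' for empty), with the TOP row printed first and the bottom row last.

Answer: .......
.......
.......
.......
.......
.###...
.####..
..#....
.###...
.#.....

Derivation:
Drop 1: L rot2 at col 1 lands with bottom-row=0; cleared 0 line(s) (total 0); column heights now [0 2 2 2 0 0 0], max=2
Drop 2: S rot1 at col 1 lands with bottom-row=2; cleared 0 line(s) (total 0); column heights now [0 5 4 2 0 0 0], max=5
Drop 3: Z rot0 at col 2 lands with bottom-row=3; cleared 0 line(s) (total 0); column heights now [0 5 5 5 4 0 0], max=5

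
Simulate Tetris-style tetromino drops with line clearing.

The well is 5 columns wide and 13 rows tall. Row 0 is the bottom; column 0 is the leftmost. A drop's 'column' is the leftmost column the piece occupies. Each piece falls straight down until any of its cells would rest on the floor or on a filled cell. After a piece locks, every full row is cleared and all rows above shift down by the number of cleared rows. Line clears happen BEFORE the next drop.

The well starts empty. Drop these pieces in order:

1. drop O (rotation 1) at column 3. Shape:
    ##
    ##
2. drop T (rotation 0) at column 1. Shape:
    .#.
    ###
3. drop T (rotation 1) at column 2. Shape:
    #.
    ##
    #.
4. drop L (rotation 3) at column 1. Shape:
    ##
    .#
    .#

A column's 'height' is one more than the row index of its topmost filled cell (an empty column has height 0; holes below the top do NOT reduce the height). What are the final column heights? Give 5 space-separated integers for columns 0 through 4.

Answer: 0 10 10 6 2

Derivation:
Drop 1: O rot1 at col 3 lands with bottom-row=0; cleared 0 line(s) (total 0); column heights now [0 0 0 2 2], max=2
Drop 2: T rot0 at col 1 lands with bottom-row=2; cleared 0 line(s) (total 0); column heights now [0 3 4 3 2], max=4
Drop 3: T rot1 at col 2 lands with bottom-row=4; cleared 0 line(s) (total 0); column heights now [0 3 7 6 2], max=7
Drop 4: L rot3 at col 1 lands with bottom-row=7; cleared 0 line(s) (total 0); column heights now [0 10 10 6 2], max=10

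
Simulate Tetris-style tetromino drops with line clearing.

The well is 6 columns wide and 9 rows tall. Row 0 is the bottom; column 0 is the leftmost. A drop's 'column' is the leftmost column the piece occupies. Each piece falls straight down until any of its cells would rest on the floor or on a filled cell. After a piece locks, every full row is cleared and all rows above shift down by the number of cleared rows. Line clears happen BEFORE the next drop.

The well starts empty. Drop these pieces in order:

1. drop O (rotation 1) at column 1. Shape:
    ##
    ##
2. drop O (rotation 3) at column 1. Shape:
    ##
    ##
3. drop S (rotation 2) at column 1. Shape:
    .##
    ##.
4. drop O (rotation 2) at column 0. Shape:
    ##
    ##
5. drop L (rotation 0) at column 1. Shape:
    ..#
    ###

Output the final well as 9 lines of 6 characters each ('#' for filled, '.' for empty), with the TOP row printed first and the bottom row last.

Drop 1: O rot1 at col 1 lands with bottom-row=0; cleared 0 line(s) (total 0); column heights now [0 2 2 0 0 0], max=2
Drop 2: O rot3 at col 1 lands with bottom-row=2; cleared 0 line(s) (total 0); column heights now [0 4 4 0 0 0], max=4
Drop 3: S rot2 at col 1 lands with bottom-row=4; cleared 0 line(s) (total 0); column heights now [0 5 6 6 0 0], max=6
Drop 4: O rot2 at col 0 lands with bottom-row=5; cleared 0 line(s) (total 0); column heights now [7 7 6 6 0 0], max=7
Drop 5: L rot0 at col 1 lands with bottom-row=7; cleared 0 line(s) (total 0); column heights now [7 8 8 9 0 0], max=9

Answer: ...#..
.###..
##....
####..
.##...
.##...
.##...
.##...
.##...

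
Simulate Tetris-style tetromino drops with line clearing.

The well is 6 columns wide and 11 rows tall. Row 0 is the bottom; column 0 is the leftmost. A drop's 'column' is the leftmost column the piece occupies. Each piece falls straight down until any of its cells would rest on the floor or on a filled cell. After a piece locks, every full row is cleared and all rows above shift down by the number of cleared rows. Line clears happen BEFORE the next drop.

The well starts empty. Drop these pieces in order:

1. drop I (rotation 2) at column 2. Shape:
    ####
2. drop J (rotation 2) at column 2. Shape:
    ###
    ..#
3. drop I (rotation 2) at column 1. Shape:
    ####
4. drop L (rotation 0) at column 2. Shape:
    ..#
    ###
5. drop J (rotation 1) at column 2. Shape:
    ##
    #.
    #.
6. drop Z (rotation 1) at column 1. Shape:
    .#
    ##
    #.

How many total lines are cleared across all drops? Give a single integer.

Drop 1: I rot2 at col 2 lands with bottom-row=0; cleared 0 line(s) (total 0); column heights now [0 0 1 1 1 1], max=1
Drop 2: J rot2 at col 2 lands with bottom-row=1; cleared 0 line(s) (total 0); column heights now [0 0 3 3 3 1], max=3
Drop 3: I rot2 at col 1 lands with bottom-row=3; cleared 0 line(s) (total 0); column heights now [0 4 4 4 4 1], max=4
Drop 4: L rot0 at col 2 lands with bottom-row=4; cleared 0 line(s) (total 0); column heights now [0 4 5 5 6 1], max=6
Drop 5: J rot1 at col 2 lands with bottom-row=5; cleared 0 line(s) (total 0); column heights now [0 4 8 8 6 1], max=8
Drop 6: Z rot1 at col 1 lands with bottom-row=7; cleared 0 line(s) (total 0); column heights now [0 9 10 8 6 1], max=10

Answer: 0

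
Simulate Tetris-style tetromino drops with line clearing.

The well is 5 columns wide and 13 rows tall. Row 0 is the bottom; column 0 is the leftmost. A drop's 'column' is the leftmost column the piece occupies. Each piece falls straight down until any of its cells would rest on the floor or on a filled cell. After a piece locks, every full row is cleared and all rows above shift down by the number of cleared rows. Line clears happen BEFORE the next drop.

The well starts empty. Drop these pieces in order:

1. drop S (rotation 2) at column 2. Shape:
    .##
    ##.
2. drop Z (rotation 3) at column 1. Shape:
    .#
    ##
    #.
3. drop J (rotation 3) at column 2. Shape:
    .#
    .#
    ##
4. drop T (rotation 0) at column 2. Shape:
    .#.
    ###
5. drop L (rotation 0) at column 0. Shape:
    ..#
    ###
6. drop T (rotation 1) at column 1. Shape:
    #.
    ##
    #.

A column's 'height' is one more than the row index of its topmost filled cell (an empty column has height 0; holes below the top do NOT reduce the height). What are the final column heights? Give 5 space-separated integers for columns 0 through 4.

Drop 1: S rot2 at col 2 lands with bottom-row=0; cleared 0 line(s) (total 0); column heights now [0 0 1 2 2], max=2
Drop 2: Z rot3 at col 1 lands with bottom-row=0; cleared 0 line(s) (total 0); column heights now [0 2 3 2 2], max=3
Drop 3: J rot3 at col 2 lands with bottom-row=3; cleared 0 line(s) (total 0); column heights now [0 2 4 6 2], max=6
Drop 4: T rot0 at col 2 lands with bottom-row=6; cleared 0 line(s) (total 0); column heights now [0 2 7 8 7], max=8
Drop 5: L rot0 at col 0 lands with bottom-row=7; cleared 0 line(s) (total 0); column heights now [8 8 9 8 7], max=9
Drop 6: T rot1 at col 1 lands with bottom-row=8; cleared 0 line(s) (total 0); column heights now [8 11 10 8 7], max=11

Answer: 8 11 10 8 7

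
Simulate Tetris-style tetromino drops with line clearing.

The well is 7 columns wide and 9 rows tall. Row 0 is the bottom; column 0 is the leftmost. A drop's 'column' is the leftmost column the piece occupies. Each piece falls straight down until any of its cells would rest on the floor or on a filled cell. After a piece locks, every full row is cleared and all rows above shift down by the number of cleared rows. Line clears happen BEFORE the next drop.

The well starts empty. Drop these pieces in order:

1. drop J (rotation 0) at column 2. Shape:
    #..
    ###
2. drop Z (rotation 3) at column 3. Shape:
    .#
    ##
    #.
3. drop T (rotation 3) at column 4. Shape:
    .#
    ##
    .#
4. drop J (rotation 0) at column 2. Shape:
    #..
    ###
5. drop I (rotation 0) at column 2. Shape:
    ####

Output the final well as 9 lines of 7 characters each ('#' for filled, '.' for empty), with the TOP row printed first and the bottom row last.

Drop 1: J rot0 at col 2 lands with bottom-row=0; cleared 0 line(s) (total 0); column heights now [0 0 2 1 1 0 0], max=2
Drop 2: Z rot3 at col 3 lands with bottom-row=1; cleared 0 line(s) (total 0); column heights now [0 0 2 3 4 0 0], max=4
Drop 3: T rot3 at col 4 lands with bottom-row=3; cleared 0 line(s) (total 0); column heights now [0 0 2 3 5 6 0], max=6
Drop 4: J rot0 at col 2 lands with bottom-row=5; cleared 0 line(s) (total 0); column heights now [0 0 7 6 6 6 0], max=7
Drop 5: I rot0 at col 2 lands with bottom-row=7; cleared 0 line(s) (total 0); column heights now [0 0 8 8 8 8 0], max=8

Answer: .......
..####.
..#....
..####.
....##.
....##.
...##..
..##...
..###..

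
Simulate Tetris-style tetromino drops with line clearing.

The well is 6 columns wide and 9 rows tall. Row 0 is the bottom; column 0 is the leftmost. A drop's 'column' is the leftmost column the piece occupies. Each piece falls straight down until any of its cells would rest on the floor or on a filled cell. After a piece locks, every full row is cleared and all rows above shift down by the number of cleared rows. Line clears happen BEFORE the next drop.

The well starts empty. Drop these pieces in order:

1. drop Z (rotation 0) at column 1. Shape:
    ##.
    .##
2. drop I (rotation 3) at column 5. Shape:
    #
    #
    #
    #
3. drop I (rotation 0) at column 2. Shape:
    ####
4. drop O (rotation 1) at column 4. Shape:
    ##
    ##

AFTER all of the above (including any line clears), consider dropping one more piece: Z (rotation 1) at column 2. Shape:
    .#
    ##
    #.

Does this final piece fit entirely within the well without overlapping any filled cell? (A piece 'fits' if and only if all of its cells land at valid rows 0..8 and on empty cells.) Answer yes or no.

Drop 1: Z rot0 at col 1 lands with bottom-row=0; cleared 0 line(s) (total 0); column heights now [0 2 2 1 0 0], max=2
Drop 2: I rot3 at col 5 lands with bottom-row=0; cleared 0 line(s) (total 0); column heights now [0 2 2 1 0 4], max=4
Drop 3: I rot0 at col 2 lands with bottom-row=4; cleared 0 line(s) (total 0); column heights now [0 2 5 5 5 5], max=5
Drop 4: O rot1 at col 4 lands with bottom-row=5; cleared 0 line(s) (total 0); column heights now [0 2 5 5 7 7], max=7
Test piece Z rot1 at col 2 (width 2): heights before test = [0 2 5 5 7 7]; fits = True

Answer: yes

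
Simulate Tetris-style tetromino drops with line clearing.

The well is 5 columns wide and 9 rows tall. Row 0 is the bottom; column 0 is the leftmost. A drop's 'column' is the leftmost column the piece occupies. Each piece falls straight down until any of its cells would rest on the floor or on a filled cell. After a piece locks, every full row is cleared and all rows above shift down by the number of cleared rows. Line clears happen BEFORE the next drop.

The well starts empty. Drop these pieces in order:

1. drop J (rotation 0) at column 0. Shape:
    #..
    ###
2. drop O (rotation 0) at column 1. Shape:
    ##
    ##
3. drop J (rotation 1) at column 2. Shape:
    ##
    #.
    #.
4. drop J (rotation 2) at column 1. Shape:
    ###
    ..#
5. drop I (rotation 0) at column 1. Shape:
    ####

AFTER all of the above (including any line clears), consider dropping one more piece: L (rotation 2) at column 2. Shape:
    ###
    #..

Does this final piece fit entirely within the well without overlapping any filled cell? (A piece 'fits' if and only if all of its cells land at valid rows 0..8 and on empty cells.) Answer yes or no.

Answer: no

Derivation:
Drop 1: J rot0 at col 0 lands with bottom-row=0; cleared 0 line(s) (total 0); column heights now [2 1 1 0 0], max=2
Drop 2: O rot0 at col 1 lands with bottom-row=1; cleared 0 line(s) (total 0); column heights now [2 3 3 0 0], max=3
Drop 3: J rot1 at col 2 lands with bottom-row=3; cleared 0 line(s) (total 0); column heights now [2 3 6 6 0], max=6
Drop 4: J rot2 at col 1 lands with bottom-row=6; cleared 0 line(s) (total 0); column heights now [2 8 8 8 0], max=8
Drop 5: I rot0 at col 1 lands with bottom-row=8; cleared 0 line(s) (total 0); column heights now [2 9 9 9 9], max=9
Test piece L rot2 at col 2 (width 3): heights before test = [2 9 9 9 9]; fits = False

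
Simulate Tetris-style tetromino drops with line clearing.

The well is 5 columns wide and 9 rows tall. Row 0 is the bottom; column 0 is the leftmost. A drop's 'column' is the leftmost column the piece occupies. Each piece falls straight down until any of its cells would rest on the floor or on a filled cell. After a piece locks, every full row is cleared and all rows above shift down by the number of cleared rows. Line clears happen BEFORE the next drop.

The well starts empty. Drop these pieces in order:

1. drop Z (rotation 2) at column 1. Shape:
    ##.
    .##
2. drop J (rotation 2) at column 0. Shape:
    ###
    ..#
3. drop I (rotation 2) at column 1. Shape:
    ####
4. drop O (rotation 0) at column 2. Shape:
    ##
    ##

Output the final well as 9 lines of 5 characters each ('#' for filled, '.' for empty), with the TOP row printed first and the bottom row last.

Answer: .....
.....
..##.
..##.
.####
###..
..#..
.##..
..##.

Derivation:
Drop 1: Z rot2 at col 1 lands with bottom-row=0; cleared 0 line(s) (total 0); column heights now [0 2 2 1 0], max=2
Drop 2: J rot2 at col 0 lands with bottom-row=2; cleared 0 line(s) (total 0); column heights now [4 4 4 1 0], max=4
Drop 3: I rot2 at col 1 lands with bottom-row=4; cleared 0 line(s) (total 0); column heights now [4 5 5 5 5], max=5
Drop 4: O rot0 at col 2 lands with bottom-row=5; cleared 0 line(s) (total 0); column heights now [4 5 7 7 5], max=7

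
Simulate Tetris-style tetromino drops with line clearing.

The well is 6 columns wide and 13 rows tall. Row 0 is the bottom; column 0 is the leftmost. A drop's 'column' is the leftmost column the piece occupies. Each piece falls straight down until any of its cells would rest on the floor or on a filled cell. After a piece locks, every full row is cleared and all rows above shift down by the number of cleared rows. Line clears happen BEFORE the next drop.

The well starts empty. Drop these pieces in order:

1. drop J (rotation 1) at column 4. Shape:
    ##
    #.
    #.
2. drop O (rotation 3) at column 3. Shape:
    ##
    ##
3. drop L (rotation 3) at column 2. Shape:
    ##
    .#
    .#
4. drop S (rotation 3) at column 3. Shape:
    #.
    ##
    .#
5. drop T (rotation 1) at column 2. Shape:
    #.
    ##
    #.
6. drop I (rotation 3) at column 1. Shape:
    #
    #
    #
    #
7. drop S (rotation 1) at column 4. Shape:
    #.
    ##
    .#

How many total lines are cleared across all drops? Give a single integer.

Answer: 0

Derivation:
Drop 1: J rot1 at col 4 lands with bottom-row=0; cleared 0 line(s) (total 0); column heights now [0 0 0 0 3 3], max=3
Drop 2: O rot3 at col 3 lands with bottom-row=3; cleared 0 line(s) (total 0); column heights now [0 0 0 5 5 3], max=5
Drop 3: L rot3 at col 2 lands with bottom-row=5; cleared 0 line(s) (total 0); column heights now [0 0 8 8 5 3], max=8
Drop 4: S rot3 at col 3 lands with bottom-row=7; cleared 0 line(s) (total 0); column heights now [0 0 8 10 9 3], max=10
Drop 5: T rot1 at col 2 lands with bottom-row=9; cleared 0 line(s) (total 0); column heights now [0 0 12 11 9 3], max=12
Drop 6: I rot3 at col 1 lands with bottom-row=0; cleared 0 line(s) (total 0); column heights now [0 4 12 11 9 3], max=12
Drop 7: S rot1 at col 4 lands with bottom-row=8; cleared 0 line(s) (total 0); column heights now [0 4 12 11 11 10], max=12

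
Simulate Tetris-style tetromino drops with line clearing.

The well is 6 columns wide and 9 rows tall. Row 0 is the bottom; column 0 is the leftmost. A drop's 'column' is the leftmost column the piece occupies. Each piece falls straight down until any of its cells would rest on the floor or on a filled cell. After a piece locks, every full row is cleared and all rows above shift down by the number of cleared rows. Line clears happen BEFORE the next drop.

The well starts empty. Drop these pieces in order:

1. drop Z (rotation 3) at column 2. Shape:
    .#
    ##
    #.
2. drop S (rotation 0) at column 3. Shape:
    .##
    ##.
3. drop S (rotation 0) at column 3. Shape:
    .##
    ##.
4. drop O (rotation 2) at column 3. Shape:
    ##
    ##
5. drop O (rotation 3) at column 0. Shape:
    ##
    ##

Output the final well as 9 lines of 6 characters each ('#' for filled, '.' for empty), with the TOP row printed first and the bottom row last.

Answer: ...##.
...##.
....##
...##.
....##
...##.
...#..
####..
###...

Derivation:
Drop 1: Z rot3 at col 2 lands with bottom-row=0; cleared 0 line(s) (total 0); column heights now [0 0 2 3 0 0], max=3
Drop 2: S rot0 at col 3 lands with bottom-row=3; cleared 0 line(s) (total 0); column heights now [0 0 2 4 5 5], max=5
Drop 3: S rot0 at col 3 lands with bottom-row=5; cleared 0 line(s) (total 0); column heights now [0 0 2 6 7 7], max=7
Drop 4: O rot2 at col 3 lands with bottom-row=7; cleared 0 line(s) (total 0); column heights now [0 0 2 9 9 7], max=9
Drop 5: O rot3 at col 0 lands with bottom-row=0; cleared 0 line(s) (total 0); column heights now [2 2 2 9 9 7], max=9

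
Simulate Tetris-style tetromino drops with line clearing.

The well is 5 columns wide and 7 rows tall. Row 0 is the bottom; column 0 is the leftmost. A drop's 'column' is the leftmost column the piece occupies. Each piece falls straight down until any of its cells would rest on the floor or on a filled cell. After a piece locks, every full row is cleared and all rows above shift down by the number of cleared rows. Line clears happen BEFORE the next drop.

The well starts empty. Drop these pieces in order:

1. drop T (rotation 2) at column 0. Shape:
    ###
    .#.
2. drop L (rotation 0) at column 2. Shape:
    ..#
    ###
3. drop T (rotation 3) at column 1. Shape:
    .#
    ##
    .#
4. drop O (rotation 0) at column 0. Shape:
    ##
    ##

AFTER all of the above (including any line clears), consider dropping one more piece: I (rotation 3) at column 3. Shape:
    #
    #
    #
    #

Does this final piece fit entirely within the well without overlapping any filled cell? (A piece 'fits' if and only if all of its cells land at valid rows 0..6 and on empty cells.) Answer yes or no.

Drop 1: T rot2 at col 0 lands with bottom-row=0; cleared 0 line(s) (total 0); column heights now [2 2 2 0 0], max=2
Drop 2: L rot0 at col 2 lands with bottom-row=2; cleared 0 line(s) (total 0); column heights now [2 2 3 3 4], max=4
Drop 3: T rot3 at col 1 lands with bottom-row=3; cleared 0 line(s) (total 0); column heights now [2 5 6 3 4], max=6
Drop 4: O rot0 at col 0 lands with bottom-row=5; cleared 0 line(s) (total 0); column heights now [7 7 6 3 4], max=7
Test piece I rot3 at col 3 (width 1): heights before test = [7 7 6 3 4]; fits = True

Answer: yes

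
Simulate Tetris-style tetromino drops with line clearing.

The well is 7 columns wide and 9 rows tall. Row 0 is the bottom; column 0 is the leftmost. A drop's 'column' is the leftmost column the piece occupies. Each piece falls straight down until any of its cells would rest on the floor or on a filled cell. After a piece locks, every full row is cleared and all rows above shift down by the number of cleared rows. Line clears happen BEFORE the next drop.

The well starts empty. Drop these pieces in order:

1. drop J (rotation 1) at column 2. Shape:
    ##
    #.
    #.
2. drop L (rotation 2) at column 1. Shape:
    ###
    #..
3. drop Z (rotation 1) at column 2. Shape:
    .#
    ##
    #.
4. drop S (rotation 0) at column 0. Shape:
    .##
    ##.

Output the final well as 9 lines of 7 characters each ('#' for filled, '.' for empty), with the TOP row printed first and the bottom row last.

Drop 1: J rot1 at col 2 lands with bottom-row=0; cleared 0 line(s) (total 0); column heights now [0 0 3 3 0 0 0], max=3
Drop 2: L rot2 at col 1 lands with bottom-row=2; cleared 0 line(s) (total 0); column heights now [0 4 4 4 0 0 0], max=4
Drop 3: Z rot1 at col 2 lands with bottom-row=4; cleared 0 line(s) (total 0); column heights now [0 4 6 7 0 0 0], max=7
Drop 4: S rot0 at col 0 lands with bottom-row=5; cleared 0 line(s) (total 0); column heights now [6 7 7 7 0 0 0], max=7

Answer: .......
.......
.###...
####...
..#....
.###...
.###...
..#....
..#....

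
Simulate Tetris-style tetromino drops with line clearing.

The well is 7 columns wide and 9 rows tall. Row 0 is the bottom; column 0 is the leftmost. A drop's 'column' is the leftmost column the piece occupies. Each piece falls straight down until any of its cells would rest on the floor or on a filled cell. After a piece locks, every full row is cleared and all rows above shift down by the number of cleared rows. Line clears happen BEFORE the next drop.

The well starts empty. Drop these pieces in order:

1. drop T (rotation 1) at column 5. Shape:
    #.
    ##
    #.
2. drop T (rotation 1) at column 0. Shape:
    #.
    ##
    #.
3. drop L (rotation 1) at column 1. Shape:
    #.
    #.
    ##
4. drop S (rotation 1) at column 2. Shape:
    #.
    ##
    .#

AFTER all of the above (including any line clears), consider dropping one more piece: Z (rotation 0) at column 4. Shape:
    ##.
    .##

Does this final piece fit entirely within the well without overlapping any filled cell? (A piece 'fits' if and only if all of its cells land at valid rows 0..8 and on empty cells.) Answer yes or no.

Answer: yes

Derivation:
Drop 1: T rot1 at col 5 lands with bottom-row=0; cleared 0 line(s) (total 0); column heights now [0 0 0 0 0 3 2], max=3
Drop 2: T rot1 at col 0 lands with bottom-row=0; cleared 0 line(s) (total 0); column heights now [3 2 0 0 0 3 2], max=3
Drop 3: L rot1 at col 1 lands with bottom-row=2; cleared 0 line(s) (total 0); column heights now [3 5 3 0 0 3 2], max=5
Drop 4: S rot1 at col 2 lands with bottom-row=2; cleared 0 line(s) (total 0); column heights now [3 5 5 4 0 3 2], max=5
Test piece Z rot0 at col 4 (width 3): heights before test = [3 5 5 4 0 3 2]; fits = True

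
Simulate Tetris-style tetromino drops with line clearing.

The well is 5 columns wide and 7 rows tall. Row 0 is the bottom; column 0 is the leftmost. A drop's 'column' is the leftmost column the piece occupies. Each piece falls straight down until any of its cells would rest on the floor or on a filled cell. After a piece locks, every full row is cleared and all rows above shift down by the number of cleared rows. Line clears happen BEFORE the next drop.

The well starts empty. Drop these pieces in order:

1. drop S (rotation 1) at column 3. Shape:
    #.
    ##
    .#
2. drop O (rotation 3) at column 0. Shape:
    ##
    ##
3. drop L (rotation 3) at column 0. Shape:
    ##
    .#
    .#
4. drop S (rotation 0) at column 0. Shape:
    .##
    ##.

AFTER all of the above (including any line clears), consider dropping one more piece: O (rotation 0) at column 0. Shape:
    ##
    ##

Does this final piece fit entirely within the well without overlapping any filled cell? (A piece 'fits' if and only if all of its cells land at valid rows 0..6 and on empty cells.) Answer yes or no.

Drop 1: S rot1 at col 3 lands with bottom-row=0; cleared 0 line(s) (total 0); column heights now [0 0 0 3 2], max=3
Drop 2: O rot3 at col 0 lands with bottom-row=0; cleared 0 line(s) (total 0); column heights now [2 2 0 3 2], max=3
Drop 3: L rot3 at col 0 lands with bottom-row=2; cleared 0 line(s) (total 0); column heights now [5 5 0 3 2], max=5
Drop 4: S rot0 at col 0 lands with bottom-row=5; cleared 0 line(s) (total 0); column heights now [6 7 7 3 2], max=7
Test piece O rot0 at col 0 (width 2): heights before test = [6 7 7 3 2]; fits = False

Answer: no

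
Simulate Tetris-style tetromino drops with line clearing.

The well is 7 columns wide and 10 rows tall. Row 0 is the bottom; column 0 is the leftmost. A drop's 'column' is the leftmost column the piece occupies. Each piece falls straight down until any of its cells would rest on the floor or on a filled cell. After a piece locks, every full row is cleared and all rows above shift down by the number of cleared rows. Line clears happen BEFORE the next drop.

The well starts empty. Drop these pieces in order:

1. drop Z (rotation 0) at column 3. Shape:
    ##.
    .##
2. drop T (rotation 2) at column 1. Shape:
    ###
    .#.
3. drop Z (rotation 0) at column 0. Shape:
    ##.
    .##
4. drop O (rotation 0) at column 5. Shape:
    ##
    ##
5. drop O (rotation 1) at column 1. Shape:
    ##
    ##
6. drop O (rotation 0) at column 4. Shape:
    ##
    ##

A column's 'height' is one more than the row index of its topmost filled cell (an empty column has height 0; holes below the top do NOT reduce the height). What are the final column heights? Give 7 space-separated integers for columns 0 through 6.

Drop 1: Z rot0 at col 3 lands with bottom-row=0; cleared 0 line(s) (total 0); column heights now [0 0 0 2 2 1 0], max=2
Drop 2: T rot2 at col 1 lands with bottom-row=1; cleared 0 line(s) (total 0); column heights now [0 3 3 3 2 1 0], max=3
Drop 3: Z rot0 at col 0 lands with bottom-row=3; cleared 0 line(s) (total 0); column heights now [5 5 4 3 2 1 0], max=5
Drop 4: O rot0 at col 5 lands with bottom-row=1; cleared 0 line(s) (total 0); column heights now [5 5 4 3 2 3 3], max=5
Drop 5: O rot1 at col 1 lands with bottom-row=5; cleared 0 line(s) (total 0); column heights now [5 7 7 3 2 3 3], max=7
Drop 6: O rot0 at col 4 lands with bottom-row=3; cleared 0 line(s) (total 0); column heights now [5 7 7 3 5 5 3], max=7

Answer: 5 7 7 3 5 5 3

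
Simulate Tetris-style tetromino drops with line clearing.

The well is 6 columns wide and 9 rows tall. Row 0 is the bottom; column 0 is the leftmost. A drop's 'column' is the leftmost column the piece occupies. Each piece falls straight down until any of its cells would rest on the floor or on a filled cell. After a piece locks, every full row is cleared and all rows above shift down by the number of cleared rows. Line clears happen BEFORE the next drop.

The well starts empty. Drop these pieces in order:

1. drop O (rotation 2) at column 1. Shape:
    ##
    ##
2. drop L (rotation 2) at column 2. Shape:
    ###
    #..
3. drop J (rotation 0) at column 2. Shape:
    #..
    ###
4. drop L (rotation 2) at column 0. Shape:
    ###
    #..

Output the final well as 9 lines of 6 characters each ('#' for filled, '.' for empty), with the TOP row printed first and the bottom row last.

Answer: ......
......
###...
#.#...
..###.
..###.
..#...
.##...
.##...

Derivation:
Drop 1: O rot2 at col 1 lands with bottom-row=0; cleared 0 line(s) (total 0); column heights now [0 2 2 0 0 0], max=2
Drop 2: L rot2 at col 2 lands with bottom-row=2; cleared 0 line(s) (total 0); column heights now [0 2 4 4 4 0], max=4
Drop 3: J rot0 at col 2 lands with bottom-row=4; cleared 0 line(s) (total 0); column heights now [0 2 6 5 5 0], max=6
Drop 4: L rot2 at col 0 lands with bottom-row=5; cleared 0 line(s) (total 0); column heights now [7 7 7 5 5 0], max=7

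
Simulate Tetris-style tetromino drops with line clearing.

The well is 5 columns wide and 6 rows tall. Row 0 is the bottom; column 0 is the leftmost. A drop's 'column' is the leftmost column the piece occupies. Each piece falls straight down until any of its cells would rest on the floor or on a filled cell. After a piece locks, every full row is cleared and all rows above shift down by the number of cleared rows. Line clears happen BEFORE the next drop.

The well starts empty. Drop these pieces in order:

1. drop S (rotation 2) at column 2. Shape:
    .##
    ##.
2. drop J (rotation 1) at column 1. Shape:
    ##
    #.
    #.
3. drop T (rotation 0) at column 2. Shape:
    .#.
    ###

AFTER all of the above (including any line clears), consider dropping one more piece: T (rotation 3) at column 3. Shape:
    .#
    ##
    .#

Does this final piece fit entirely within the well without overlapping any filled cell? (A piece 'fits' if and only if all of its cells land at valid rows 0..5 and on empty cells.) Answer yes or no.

Answer: no

Derivation:
Drop 1: S rot2 at col 2 lands with bottom-row=0; cleared 0 line(s) (total 0); column heights now [0 0 1 2 2], max=2
Drop 2: J rot1 at col 1 lands with bottom-row=0; cleared 0 line(s) (total 0); column heights now [0 3 3 2 2], max=3
Drop 3: T rot0 at col 2 lands with bottom-row=3; cleared 0 line(s) (total 0); column heights now [0 3 4 5 4], max=5
Test piece T rot3 at col 3 (width 2): heights before test = [0 3 4 5 4]; fits = False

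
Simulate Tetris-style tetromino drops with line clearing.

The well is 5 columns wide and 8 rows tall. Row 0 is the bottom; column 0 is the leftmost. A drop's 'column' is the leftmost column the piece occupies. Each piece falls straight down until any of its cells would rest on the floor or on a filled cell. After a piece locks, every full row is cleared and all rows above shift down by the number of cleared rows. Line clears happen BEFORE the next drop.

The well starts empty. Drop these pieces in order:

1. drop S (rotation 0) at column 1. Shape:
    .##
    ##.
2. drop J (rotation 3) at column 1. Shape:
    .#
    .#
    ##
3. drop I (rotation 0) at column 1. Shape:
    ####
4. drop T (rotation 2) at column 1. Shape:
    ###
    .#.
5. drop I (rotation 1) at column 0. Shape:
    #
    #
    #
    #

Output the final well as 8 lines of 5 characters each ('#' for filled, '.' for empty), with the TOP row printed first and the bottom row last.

Answer: .###.
..#..
.####
..#..
#.#..
###..
#.##.
###..

Derivation:
Drop 1: S rot0 at col 1 lands with bottom-row=0; cleared 0 line(s) (total 0); column heights now [0 1 2 2 0], max=2
Drop 2: J rot3 at col 1 lands with bottom-row=2; cleared 0 line(s) (total 0); column heights now [0 3 5 2 0], max=5
Drop 3: I rot0 at col 1 lands with bottom-row=5; cleared 0 line(s) (total 0); column heights now [0 6 6 6 6], max=6
Drop 4: T rot2 at col 1 lands with bottom-row=6; cleared 0 line(s) (total 0); column heights now [0 8 8 8 6], max=8
Drop 5: I rot1 at col 0 lands with bottom-row=0; cleared 0 line(s) (total 0); column heights now [4 8 8 8 6], max=8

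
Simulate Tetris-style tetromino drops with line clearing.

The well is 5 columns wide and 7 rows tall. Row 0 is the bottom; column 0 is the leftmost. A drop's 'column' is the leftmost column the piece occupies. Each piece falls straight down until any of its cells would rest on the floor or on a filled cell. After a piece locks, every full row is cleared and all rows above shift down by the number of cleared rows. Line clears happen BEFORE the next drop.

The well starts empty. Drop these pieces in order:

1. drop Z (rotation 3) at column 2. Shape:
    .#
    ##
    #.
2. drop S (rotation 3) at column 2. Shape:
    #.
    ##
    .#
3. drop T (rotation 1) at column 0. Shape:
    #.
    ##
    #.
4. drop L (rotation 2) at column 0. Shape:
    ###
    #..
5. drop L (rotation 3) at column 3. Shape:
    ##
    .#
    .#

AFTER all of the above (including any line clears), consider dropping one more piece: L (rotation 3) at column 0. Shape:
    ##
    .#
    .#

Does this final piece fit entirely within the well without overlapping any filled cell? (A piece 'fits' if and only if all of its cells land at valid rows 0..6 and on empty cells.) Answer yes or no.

Answer: no

Derivation:
Drop 1: Z rot3 at col 2 lands with bottom-row=0; cleared 0 line(s) (total 0); column heights now [0 0 2 3 0], max=3
Drop 2: S rot3 at col 2 lands with bottom-row=3; cleared 0 line(s) (total 0); column heights now [0 0 6 5 0], max=6
Drop 3: T rot1 at col 0 lands with bottom-row=0; cleared 0 line(s) (total 0); column heights now [3 2 6 5 0], max=6
Drop 4: L rot2 at col 0 lands with bottom-row=5; cleared 0 line(s) (total 0); column heights now [7 7 7 5 0], max=7
Drop 5: L rot3 at col 3 lands with bottom-row=3; cleared 0 line(s) (total 0); column heights now [7 7 7 6 6], max=7
Test piece L rot3 at col 0 (width 2): heights before test = [7 7 7 6 6]; fits = False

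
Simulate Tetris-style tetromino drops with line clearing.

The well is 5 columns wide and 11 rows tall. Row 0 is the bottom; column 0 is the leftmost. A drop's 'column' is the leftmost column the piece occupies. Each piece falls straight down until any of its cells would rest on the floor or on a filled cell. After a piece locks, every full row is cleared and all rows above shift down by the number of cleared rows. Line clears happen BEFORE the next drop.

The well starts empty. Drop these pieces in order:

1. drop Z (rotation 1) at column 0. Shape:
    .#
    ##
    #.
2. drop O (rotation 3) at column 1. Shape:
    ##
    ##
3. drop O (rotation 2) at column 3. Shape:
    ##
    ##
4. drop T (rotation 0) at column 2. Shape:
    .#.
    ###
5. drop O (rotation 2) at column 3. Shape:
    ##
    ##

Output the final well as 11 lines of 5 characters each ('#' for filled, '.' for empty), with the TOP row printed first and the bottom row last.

Drop 1: Z rot1 at col 0 lands with bottom-row=0; cleared 0 line(s) (total 0); column heights now [2 3 0 0 0], max=3
Drop 2: O rot3 at col 1 lands with bottom-row=3; cleared 0 line(s) (total 0); column heights now [2 5 5 0 0], max=5
Drop 3: O rot2 at col 3 lands with bottom-row=0; cleared 0 line(s) (total 0); column heights now [2 5 5 2 2], max=5
Drop 4: T rot0 at col 2 lands with bottom-row=5; cleared 0 line(s) (total 0); column heights now [2 5 6 7 6], max=7
Drop 5: O rot2 at col 3 lands with bottom-row=7; cleared 0 line(s) (total 0); column heights now [2 5 6 9 9], max=9

Answer: .....
.....
...##
...##
...#.
..###
.##..
.##..
.#...
##.##
#..##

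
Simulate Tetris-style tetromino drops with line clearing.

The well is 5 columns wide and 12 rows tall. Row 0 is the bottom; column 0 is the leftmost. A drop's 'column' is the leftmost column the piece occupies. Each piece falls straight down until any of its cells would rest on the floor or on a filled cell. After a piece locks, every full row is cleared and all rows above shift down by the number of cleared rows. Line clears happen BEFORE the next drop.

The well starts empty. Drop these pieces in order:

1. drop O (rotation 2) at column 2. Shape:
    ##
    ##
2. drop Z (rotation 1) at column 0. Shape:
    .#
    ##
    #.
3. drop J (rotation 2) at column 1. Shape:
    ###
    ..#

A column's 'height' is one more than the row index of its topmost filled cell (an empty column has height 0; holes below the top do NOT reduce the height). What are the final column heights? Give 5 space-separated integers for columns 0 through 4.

Drop 1: O rot2 at col 2 lands with bottom-row=0; cleared 0 line(s) (total 0); column heights now [0 0 2 2 0], max=2
Drop 2: Z rot1 at col 0 lands with bottom-row=0; cleared 0 line(s) (total 0); column heights now [2 3 2 2 0], max=3
Drop 3: J rot2 at col 1 lands with bottom-row=2; cleared 0 line(s) (total 0); column heights now [2 4 4 4 0], max=4

Answer: 2 4 4 4 0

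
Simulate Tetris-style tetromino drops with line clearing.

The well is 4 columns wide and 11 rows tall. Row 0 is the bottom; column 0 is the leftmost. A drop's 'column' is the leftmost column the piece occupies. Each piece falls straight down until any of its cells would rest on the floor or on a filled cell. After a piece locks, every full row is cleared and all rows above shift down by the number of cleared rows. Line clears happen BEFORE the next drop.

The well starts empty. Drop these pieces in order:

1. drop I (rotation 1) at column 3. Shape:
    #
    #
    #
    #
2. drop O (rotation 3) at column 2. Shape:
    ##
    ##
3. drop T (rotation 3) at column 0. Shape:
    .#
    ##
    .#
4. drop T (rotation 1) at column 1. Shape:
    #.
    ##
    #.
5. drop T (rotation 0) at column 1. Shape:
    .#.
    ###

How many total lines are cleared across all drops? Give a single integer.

Answer: 0

Derivation:
Drop 1: I rot1 at col 3 lands with bottom-row=0; cleared 0 line(s) (total 0); column heights now [0 0 0 4], max=4
Drop 2: O rot3 at col 2 lands with bottom-row=4; cleared 0 line(s) (total 0); column heights now [0 0 6 6], max=6
Drop 3: T rot3 at col 0 lands with bottom-row=0; cleared 0 line(s) (total 0); column heights now [2 3 6 6], max=6
Drop 4: T rot1 at col 1 lands with bottom-row=5; cleared 0 line(s) (total 0); column heights now [2 8 7 6], max=8
Drop 5: T rot0 at col 1 lands with bottom-row=8; cleared 0 line(s) (total 0); column heights now [2 9 10 9], max=10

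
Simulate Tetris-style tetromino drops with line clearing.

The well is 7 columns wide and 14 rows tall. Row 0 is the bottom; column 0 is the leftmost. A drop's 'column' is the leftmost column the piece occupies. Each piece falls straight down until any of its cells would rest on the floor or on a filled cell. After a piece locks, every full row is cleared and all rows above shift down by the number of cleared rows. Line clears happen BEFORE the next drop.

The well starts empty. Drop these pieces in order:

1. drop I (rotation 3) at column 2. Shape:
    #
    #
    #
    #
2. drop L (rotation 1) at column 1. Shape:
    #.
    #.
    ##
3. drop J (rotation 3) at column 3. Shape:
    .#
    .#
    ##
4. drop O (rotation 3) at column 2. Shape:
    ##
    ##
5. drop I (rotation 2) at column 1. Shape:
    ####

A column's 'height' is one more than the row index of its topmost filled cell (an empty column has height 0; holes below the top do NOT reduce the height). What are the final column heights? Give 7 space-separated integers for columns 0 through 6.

Answer: 0 8 8 8 8 0 0

Derivation:
Drop 1: I rot3 at col 2 lands with bottom-row=0; cleared 0 line(s) (total 0); column heights now [0 0 4 0 0 0 0], max=4
Drop 2: L rot1 at col 1 lands with bottom-row=4; cleared 0 line(s) (total 0); column heights now [0 7 5 0 0 0 0], max=7
Drop 3: J rot3 at col 3 lands with bottom-row=0; cleared 0 line(s) (total 0); column heights now [0 7 5 1 3 0 0], max=7
Drop 4: O rot3 at col 2 lands with bottom-row=5; cleared 0 line(s) (total 0); column heights now [0 7 7 7 3 0 0], max=7
Drop 5: I rot2 at col 1 lands with bottom-row=7; cleared 0 line(s) (total 0); column heights now [0 8 8 8 8 0 0], max=8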